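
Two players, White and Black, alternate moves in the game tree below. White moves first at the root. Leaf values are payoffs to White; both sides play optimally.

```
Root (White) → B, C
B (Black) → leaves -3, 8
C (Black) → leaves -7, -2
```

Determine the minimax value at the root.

B (Black): min(-3, 8) = -3
C (Black): min(-7, -2) = -7
Root (White): max(-3, -7) = -3

-3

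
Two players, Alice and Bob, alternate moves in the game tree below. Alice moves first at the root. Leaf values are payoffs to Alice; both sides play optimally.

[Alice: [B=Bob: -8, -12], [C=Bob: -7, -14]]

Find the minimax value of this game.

-12

B (Bob): min(-8, -12) = -12
C (Bob): min(-7, -14) = -14
Root (Alice): max(-12, -14) = -12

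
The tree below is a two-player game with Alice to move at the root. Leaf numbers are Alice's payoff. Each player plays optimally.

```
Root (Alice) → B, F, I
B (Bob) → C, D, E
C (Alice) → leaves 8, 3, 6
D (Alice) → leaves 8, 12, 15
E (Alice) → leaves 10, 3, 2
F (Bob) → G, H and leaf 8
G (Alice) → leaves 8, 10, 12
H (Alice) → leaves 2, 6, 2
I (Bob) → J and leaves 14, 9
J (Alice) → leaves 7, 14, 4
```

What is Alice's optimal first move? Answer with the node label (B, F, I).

I

C (Alice): max(8, 3, 6) = 8
D (Alice): max(8, 12, 15) = 15
E (Alice): max(10, 3, 2) = 10
B (Bob): min(8, 15, 10) = 8
G (Alice): max(8, 10, 12) = 12
H (Alice): max(2, 6, 2) = 6
F (Bob): min(12, 6, 8) = 6
J (Alice): max(7, 14, 4) = 14
I (Bob): min(14, 14, 9) = 9
Root (Alice): max(8, 6, 9) = 9
Alice picks the child with the highest value: I (value 9).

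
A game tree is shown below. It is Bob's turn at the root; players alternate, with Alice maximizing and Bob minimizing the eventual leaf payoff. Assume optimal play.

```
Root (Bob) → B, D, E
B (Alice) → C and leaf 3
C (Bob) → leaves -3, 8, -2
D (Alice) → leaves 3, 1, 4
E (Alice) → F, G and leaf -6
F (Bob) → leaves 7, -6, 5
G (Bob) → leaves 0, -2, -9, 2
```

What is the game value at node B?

C: min(-3, 8, -2) = -3
B: max(-3, 3) = 3

3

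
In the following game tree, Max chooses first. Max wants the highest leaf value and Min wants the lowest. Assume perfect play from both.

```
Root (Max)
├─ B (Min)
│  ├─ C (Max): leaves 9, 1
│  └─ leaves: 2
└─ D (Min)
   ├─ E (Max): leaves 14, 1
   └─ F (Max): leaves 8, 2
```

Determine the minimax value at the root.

C (Max): max(9, 1) = 9
B (Min): min(9, 2) = 2
E (Max): max(14, 1) = 14
F (Max): max(8, 2) = 8
D (Min): min(14, 8) = 8
Root (Max): max(2, 8) = 8

8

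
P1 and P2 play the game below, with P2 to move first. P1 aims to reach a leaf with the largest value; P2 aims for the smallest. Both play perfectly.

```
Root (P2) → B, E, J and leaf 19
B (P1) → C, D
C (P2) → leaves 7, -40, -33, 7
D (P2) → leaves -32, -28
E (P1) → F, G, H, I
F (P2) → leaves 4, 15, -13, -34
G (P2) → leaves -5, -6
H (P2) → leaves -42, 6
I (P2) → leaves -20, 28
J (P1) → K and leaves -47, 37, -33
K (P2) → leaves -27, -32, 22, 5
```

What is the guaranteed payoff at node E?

-6

F: min(4, 15, -13, -34) = -34
G: min(-5, -6) = -6
H: min(-42, 6) = -42
I: min(-20, 28) = -20
E: max(-34, -6, -42, -20) = -6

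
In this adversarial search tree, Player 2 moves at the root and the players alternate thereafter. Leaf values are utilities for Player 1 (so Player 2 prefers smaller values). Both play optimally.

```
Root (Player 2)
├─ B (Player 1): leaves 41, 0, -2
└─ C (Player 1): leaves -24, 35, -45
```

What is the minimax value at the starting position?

B (Player 1): max(41, 0, -2) = 41
C (Player 1): max(-24, 35, -45) = 35
Root (Player 2): min(41, 35) = 35

35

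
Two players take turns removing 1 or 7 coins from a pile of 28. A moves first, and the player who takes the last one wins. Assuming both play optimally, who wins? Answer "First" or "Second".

Second

Compute winning (W) and losing (L) positions by backward induction:
i:   0  1  2  3  4  5  6  7  8  9 10 11 12 13 14 15 16 17 18 19 20 21 22 23 24 25 26 27 28
     L  W  L  W  L  W  L  W  L  W  L  W  L  W  L  W  L  W  L  W  L  W  L  W  L  W  L  W  L
Position 28 is L, so the second player wins.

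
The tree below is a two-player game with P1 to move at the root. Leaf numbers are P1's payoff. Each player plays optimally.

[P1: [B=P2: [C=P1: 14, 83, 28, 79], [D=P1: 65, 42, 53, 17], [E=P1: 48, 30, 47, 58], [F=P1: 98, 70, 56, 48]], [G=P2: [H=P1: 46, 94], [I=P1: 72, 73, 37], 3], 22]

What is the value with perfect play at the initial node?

C (P1): max(14, 83, 28, 79) = 83
D (P1): max(65, 42, 53, 17) = 65
E (P1): max(48, 30, 47, 58) = 58
F (P1): max(98, 70, 56, 48) = 98
B (P2): min(83, 65, 58, 98) = 58
H (P1): max(46, 94) = 94
I (P1): max(72, 73, 37) = 73
G (P2): min(94, 73, 3) = 3
Root (P1): max(58, 3, 22) = 58

58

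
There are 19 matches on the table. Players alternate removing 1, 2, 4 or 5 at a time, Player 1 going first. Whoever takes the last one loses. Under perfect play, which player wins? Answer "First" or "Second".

Mark each pile size as W (mover wins) or L (mover loses):
i:   0  1  2  3  4  5  6  7  8  9 10 11 12 13 14 15 16 17 18 19
     W  L  W  W  L  W  W  L  W  W  L  W  W  L  W  W  L  W  W  L
Position 19 is L, so the second player wins.

Second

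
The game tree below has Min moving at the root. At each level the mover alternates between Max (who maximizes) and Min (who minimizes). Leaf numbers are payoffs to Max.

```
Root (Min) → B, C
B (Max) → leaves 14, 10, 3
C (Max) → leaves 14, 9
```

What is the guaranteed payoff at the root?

B (Max): max(14, 10, 3) = 14
C (Max): max(14, 9) = 14
Root (Min): min(14, 14) = 14

14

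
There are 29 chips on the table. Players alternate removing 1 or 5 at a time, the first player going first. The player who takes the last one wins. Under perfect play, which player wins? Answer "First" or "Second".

Positions where the player to move wins (W) vs loses (L):
i:   0  1  2  3  4  5  6  7  8  9 10 11 12 13 14 15 16 17 18 19 20 21 22 23 24 25 26 27 28 29
     L  W  L  W  L  W  L  W  L  W  L  W  L  W  L  W  L  W  L  W  L  W  L  W  L  W  L  W  L  W
Position 29 is W, so the first player wins.

First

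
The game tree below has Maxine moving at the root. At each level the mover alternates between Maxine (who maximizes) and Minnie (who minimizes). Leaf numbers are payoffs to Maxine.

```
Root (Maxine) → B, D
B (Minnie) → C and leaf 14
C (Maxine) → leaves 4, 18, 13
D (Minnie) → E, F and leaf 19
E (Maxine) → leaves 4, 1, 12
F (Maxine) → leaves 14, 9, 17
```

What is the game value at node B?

C: max(4, 18, 13) = 18
B: min(18, 14) = 14

14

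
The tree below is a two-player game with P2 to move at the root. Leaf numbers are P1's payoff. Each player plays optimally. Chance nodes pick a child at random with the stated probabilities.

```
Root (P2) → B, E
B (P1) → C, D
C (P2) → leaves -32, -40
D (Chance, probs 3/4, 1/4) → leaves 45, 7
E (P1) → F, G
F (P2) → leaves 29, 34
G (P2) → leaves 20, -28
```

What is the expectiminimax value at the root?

C (P2): min(-32, -40) = -40
D (Chance): 3/4·45 + 1/4·7 = 35.5
B (P1): max(-40, 35.5) = 35.5
F (P2): min(29, 34) = 29
G (P2): min(20, -28) = -28
E (P1): max(29, -28) = 29
Root (P2): min(35.5, 29) = 29

29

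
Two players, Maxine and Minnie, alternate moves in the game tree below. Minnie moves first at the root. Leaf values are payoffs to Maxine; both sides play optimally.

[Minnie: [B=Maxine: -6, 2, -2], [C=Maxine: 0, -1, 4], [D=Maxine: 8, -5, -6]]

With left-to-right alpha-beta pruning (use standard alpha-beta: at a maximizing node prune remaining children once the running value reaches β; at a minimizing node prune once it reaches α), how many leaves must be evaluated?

B [α=-∞,β=+∞]: v=2
C [α=-∞,β=2]: v=4
D [α=-∞,β=2]: v=8 after child 1 ≥ β → β-cutoff, skip 2
Root [α=-∞,β=+∞]: v=2
Leaves evaluated: 7 of 9.

7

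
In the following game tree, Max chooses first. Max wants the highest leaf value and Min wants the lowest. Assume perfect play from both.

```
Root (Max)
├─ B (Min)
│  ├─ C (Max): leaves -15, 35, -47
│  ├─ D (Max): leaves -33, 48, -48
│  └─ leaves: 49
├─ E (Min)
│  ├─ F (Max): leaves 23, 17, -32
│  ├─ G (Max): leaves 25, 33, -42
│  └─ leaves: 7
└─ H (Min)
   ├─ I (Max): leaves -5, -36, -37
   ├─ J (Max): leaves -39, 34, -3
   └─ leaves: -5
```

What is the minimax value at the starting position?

C (Max): max(-15, 35, -47) = 35
D (Max): max(-33, 48, -48) = 48
B (Min): min(35, 48, 49) = 35
F (Max): max(23, 17, -32) = 23
G (Max): max(25, 33, -42) = 33
E (Min): min(23, 33, 7) = 7
I (Max): max(-5, -36, -37) = -5
J (Max): max(-39, 34, -3) = 34
H (Min): min(-5, 34, -5) = -5
Root (Max): max(35, 7, -5) = 35

35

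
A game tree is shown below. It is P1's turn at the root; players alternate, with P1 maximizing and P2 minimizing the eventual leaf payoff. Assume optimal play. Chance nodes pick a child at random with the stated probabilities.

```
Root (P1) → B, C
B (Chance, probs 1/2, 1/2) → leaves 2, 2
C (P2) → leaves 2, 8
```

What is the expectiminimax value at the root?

B (Chance): 1/2·2 + 1/2·2 = 2
C (P2): min(2, 8) = 2
Root (P1): max(2, 2) = 2

2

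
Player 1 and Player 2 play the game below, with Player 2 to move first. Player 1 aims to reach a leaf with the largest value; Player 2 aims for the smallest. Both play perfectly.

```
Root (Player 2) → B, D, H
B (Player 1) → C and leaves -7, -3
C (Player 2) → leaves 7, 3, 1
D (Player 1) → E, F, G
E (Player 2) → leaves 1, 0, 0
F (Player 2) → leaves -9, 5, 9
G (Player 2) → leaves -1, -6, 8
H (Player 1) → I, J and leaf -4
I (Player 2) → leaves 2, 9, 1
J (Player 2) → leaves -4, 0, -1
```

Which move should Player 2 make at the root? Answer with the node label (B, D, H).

D

C (Player 2): min(7, 3, 1) = 1
B (Player 1): max(1, -7, -3) = 1
E (Player 2): min(1, 0, 0) = 0
F (Player 2): min(-9, 5, 9) = -9
G (Player 2): min(-1, -6, 8) = -6
D (Player 1): max(0, -9, -6) = 0
I (Player 2): min(2, 9, 1) = 1
J (Player 2): min(-4, 0, -1) = -4
H (Player 1): max(1, -4, -4) = 1
Root (Player 2): min(1, 0, 1) = 0
Player 2 picks the child with the lowest value: D (value 0).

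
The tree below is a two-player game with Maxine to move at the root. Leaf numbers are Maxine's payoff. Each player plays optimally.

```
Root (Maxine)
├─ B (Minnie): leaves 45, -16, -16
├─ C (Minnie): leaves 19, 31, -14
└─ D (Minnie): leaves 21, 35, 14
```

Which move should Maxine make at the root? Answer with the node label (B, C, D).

B (Minnie): min(45, -16, -16) = -16
C (Minnie): min(19, 31, -14) = -14
D (Minnie): min(21, 35, 14) = 14
Root (Maxine): max(-16, -14, 14) = 14
Maxine picks the child with the highest value: D (value 14).

D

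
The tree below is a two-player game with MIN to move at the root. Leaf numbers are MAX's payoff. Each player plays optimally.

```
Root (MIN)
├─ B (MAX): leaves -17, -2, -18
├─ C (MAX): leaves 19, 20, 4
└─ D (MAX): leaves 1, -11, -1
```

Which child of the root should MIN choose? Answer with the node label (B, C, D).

B (MAX): max(-17, -2, -18) = -2
C (MAX): max(19, 20, 4) = 20
D (MAX): max(1, -11, -1) = 1
Root (MIN): min(-2, 20, 1) = -2
MIN picks the child with the lowest value: B (value -2).

B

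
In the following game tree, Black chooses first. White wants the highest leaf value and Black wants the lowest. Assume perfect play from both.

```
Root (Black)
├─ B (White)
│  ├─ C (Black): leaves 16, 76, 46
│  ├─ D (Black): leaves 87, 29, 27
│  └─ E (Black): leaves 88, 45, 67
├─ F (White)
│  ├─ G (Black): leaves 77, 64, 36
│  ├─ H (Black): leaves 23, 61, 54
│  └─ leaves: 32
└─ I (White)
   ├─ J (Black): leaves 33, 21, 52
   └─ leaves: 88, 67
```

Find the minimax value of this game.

36

C (Black): min(16, 76, 46) = 16
D (Black): min(87, 29, 27) = 27
E (Black): min(88, 45, 67) = 45
B (White): max(16, 27, 45) = 45
G (Black): min(77, 64, 36) = 36
H (Black): min(23, 61, 54) = 23
F (White): max(36, 23, 32) = 36
J (Black): min(33, 21, 52) = 21
I (White): max(21, 88, 67) = 88
Root (Black): min(45, 36, 88) = 36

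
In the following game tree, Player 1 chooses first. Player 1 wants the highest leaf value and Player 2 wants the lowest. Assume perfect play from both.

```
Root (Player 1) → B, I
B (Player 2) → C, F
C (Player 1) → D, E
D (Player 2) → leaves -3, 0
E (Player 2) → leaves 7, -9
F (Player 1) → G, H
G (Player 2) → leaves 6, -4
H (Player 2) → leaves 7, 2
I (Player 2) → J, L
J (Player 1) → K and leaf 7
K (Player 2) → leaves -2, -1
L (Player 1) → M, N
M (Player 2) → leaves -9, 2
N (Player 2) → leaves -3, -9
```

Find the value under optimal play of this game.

D (Player 2): min(-3, 0) = -3
E (Player 2): min(7, -9) = -9
C (Player 1): max(-3, -9) = -3
G (Player 2): min(6, -4) = -4
H (Player 2): min(7, 2) = 2
F (Player 1): max(-4, 2) = 2
B (Player 2): min(-3, 2) = -3
K (Player 2): min(-2, -1) = -2
J (Player 1): max(-2, 7) = 7
M (Player 2): min(-9, 2) = -9
N (Player 2): min(-3, -9) = -9
L (Player 1): max(-9, -9) = -9
I (Player 2): min(7, -9) = -9
Root (Player 1): max(-3, -9) = -3

-3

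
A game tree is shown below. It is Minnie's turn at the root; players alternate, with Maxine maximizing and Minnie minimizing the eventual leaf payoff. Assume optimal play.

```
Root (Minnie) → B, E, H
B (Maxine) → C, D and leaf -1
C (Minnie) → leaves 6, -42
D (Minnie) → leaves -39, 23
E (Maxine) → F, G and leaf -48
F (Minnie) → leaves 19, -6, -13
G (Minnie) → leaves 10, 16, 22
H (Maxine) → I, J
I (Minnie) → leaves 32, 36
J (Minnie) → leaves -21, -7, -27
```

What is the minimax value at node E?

F: min(19, -6, -13) = -13
G: min(10, 16, 22) = 10
E: max(-13, 10, -48) = 10

10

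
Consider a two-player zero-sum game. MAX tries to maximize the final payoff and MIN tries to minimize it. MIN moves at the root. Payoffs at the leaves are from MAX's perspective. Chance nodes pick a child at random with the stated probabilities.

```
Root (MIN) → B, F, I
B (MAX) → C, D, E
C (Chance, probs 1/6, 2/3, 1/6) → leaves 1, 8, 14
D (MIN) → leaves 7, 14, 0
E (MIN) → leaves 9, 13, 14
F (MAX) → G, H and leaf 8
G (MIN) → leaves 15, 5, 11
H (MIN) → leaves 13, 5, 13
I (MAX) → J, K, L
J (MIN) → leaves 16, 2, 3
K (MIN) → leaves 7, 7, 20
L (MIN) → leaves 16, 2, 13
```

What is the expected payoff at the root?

C (Chance): 1/6·1 + 2/3·8 + 1/6·14 = 7.83
D (MIN): min(7, 14, 0) = 0
E (MIN): min(9, 13, 14) = 9
B (MAX): max(7.83, 0, 9) = 9
G (MIN): min(15, 5, 11) = 5
H (MIN): min(13, 5, 13) = 5
F (MAX): max(5, 5, 8) = 8
J (MIN): min(16, 2, 3) = 2
K (MIN): min(7, 7, 20) = 7
L (MIN): min(16, 2, 13) = 2
I (MAX): max(2, 7, 2) = 7
Root (MIN): min(9, 8, 7) = 7

7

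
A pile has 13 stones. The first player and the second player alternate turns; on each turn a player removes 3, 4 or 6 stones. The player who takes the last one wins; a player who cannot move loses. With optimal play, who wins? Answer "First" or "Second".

Mark each pile size as W (mover wins) or L (mover loses):
i:   0  1  2  3  4  5  6  7  8  9 10 11 12 13
     L  L  L  W  W  W  W  W  W  L  L  L  W  W
Position 13 is W, so the first player wins.

First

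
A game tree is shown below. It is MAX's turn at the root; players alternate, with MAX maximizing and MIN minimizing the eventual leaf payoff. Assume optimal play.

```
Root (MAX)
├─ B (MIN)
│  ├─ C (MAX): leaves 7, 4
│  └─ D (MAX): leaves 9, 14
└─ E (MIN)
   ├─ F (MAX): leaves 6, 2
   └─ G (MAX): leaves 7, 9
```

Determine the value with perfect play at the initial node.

7

C (MAX): max(7, 4) = 7
D (MAX): max(9, 14) = 14
B (MIN): min(7, 14) = 7
F (MAX): max(6, 2) = 6
G (MAX): max(7, 9) = 9
E (MIN): min(6, 9) = 6
Root (MAX): max(7, 6) = 7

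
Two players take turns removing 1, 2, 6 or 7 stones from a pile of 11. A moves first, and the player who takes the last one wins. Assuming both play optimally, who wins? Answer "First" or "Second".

W/L table (W = player to move can force a win):
i:   0  1  2  3  4  5  6  7  8  9 10 11
     L  W  W  L  W  W  W  W  L  W  W  L
Position 11 is L, so the second player wins.

Second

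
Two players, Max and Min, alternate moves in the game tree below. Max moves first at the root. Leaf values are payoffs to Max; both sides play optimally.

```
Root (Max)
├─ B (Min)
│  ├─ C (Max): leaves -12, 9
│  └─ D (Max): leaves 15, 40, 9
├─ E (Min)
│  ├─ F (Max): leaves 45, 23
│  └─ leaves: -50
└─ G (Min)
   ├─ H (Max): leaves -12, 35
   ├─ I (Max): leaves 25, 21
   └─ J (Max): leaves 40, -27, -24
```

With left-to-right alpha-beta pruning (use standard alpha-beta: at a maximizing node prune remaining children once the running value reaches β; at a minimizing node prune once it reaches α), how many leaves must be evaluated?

11

C [α=-∞,β=+∞]: v=9
D [α=-∞,β=9]: v=15 after child 1 ≥ β → β-cutoff, skip 2
B [α=-∞,β=+∞]: v=9
F [α=9,β=+∞]: v=45
E [α=9,β=+∞]: v=-50
H [α=9,β=+∞]: v=35
I [α=9,β=35]: v=25
J [α=9,β=25]: v=40 after child 1 ≥ β → β-cutoff, skip 2
G [α=9,β=+∞]: v=25
Root [α=-∞,β=+∞]: v=25
Leaves evaluated: 11 of 15.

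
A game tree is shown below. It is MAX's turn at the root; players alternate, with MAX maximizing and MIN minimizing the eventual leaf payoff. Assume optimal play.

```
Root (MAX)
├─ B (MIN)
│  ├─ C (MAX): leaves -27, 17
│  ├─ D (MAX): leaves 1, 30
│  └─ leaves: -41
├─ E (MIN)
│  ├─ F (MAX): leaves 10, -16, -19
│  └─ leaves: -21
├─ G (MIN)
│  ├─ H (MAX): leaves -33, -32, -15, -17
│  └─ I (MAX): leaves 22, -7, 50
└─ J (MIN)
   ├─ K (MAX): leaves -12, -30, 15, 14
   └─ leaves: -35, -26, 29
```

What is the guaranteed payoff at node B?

C: max(-27, 17) = 17
D: max(1, 30) = 30
B: min(17, 30, -41) = -41

-41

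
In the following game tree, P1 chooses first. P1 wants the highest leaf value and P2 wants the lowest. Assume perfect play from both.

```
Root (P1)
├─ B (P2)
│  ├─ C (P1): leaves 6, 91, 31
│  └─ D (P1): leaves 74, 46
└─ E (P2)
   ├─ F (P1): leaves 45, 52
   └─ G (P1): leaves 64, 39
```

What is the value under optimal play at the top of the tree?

74

C (P1): max(6, 91, 31) = 91
D (P1): max(74, 46) = 74
B (P2): min(91, 74) = 74
F (P1): max(45, 52) = 52
G (P1): max(64, 39) = 64
E (P2): min(52, 64) = 52
Root (P1): max(74, 52) = 74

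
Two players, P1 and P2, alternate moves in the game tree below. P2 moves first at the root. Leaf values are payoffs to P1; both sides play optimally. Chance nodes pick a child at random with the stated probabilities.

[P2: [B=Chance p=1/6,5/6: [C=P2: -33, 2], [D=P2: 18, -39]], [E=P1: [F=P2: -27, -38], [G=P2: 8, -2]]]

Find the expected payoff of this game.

-38

C (P2): min(-33, 2) = -33
D (P2): min(18, -39) = -39
B (Chance): 1/6·-33 + 5/6·-39 = -38
F (P2): min(-27, -38) = -38
G (P2): min(8, -2) = -2
E (P1): max(-38, -2) = -2
Root (P2): min(-38, -2) = -38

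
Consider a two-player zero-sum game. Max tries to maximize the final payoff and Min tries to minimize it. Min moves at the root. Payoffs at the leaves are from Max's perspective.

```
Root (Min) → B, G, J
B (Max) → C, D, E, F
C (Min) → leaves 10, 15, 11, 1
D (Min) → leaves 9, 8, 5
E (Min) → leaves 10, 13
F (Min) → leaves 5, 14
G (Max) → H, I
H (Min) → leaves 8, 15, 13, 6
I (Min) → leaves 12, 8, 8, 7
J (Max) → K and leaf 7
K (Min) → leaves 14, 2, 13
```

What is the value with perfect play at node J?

7

K: min(14, 2, 13) = 2
J: max(2, 7) = 7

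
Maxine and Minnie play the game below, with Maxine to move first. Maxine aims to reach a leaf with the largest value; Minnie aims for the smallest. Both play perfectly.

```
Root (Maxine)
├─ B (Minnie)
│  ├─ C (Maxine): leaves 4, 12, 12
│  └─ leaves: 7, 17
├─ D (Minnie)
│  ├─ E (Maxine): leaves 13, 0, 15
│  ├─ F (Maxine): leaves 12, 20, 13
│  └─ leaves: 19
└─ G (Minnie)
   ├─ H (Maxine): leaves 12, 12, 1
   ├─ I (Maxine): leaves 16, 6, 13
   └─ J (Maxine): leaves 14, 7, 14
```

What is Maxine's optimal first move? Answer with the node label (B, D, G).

C (Maxine): max(4, 12, 12) = 12
B (Minnie): min(12, 7, 17) = 7
E (Maxine): max(13, 0, 15) = 15
F (Maxine): max(12, 20, 13) = 20
D (Minnie): min(15, 20, 19) = 15
H (Maxine): max(12, 12, 1) = 12
I (Maxine): max(16, 6, 13) = 16
J (Maxine): max(14, 7, 14) = 14
G (Minnie): min(12, 16, 14) = 12
Root (Maxine): max(7, 15, 12) = 15
Maxine picks the child with the highest value: D (value 15).

D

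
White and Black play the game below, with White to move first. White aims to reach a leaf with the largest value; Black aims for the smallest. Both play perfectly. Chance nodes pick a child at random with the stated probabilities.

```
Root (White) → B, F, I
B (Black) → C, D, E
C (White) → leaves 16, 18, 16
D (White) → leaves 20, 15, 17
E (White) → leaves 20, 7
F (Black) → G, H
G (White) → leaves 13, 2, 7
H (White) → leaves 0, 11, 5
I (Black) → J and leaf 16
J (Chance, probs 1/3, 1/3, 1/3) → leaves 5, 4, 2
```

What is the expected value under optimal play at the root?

C (White): max(16, 18, 16) = 18
D (White): max(20, 15, 17) = 20
E (White): max(20, 7) = 20
B (Black): min(18, 20, 20) = 18
G (White): max(13, 2, 7) = 13
H (White): max(0, 11, 5) = 11
F (Black): min(13, 11) = 11
J (Chance): 1/3·5 + 1/3·4 + 1/3·2 = 3.67
I (Black): min(3.67, 16) = 3.67
Root (White): max(18, 11, 3.67) = 18

18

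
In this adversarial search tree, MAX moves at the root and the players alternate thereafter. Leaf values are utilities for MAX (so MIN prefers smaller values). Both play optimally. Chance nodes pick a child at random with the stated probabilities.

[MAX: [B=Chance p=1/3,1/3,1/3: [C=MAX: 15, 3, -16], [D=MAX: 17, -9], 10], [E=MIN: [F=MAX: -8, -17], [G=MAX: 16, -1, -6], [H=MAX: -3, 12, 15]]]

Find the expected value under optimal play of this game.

C (MAX): max(15, 3, -16) = 15
D (MAX): max(17, -9) = 17
B (Chance): 1/3·15 + 1/3·17 + 1/3·10 = 14
F (MAX): max(-8, -17) = -8
G (MAX): max(16, -1, -6) = 16
H (MAX): max(-3, 12, 15) = 15
E (MIN): min(-8, 16, 15) = -8
Root (MAX): max(14, -8) = 14

14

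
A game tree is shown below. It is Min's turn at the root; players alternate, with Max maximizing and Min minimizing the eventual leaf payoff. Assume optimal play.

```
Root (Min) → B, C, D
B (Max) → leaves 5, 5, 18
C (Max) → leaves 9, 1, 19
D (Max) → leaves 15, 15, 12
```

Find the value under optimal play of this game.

B (Max): max(5, 5, 18) = 18
C (Max): max(9, 1, 19) = 19
D (Max): max(15, 15, 12) = 15
Root (Min): min(18, 19, 15) = 15

15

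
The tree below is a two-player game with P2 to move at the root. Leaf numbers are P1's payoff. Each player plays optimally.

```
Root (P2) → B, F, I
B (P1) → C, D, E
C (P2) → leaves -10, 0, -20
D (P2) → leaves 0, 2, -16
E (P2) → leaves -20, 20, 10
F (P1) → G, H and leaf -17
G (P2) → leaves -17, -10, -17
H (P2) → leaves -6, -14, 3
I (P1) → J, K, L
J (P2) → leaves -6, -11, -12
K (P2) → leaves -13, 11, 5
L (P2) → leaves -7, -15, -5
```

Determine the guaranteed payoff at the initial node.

-16

C (P2): min(-10, 0, -20) = -20
D (P2): min(0, 2, -16) = -16
E (P2): min(-20, 20, 10) = -20
B (P1): max(-20, -16, -20) = -16
G (P2): min(-17, -10, -17) = -17
H (P2): min(-6, -14, 3) = -14
F (P1): max(-17, -14, -17) = -14
J (P2): min(-6, -11, -12) = -12
K (P2): min(-13, 11, 5) = -13
L (P2): min(-7, -15, -5) = -15
I (P1): max(-12, -13, -15) = -12
Root (P2): min(-16, -14, -12) = -16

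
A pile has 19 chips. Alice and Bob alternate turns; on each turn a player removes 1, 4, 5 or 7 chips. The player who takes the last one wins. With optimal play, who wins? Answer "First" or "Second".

First

Mark each pile size as W (mover wins) or L (mover loses):
i:   0  1  2  3  4  5  6  7  8  9 10 11 12 13 14 15 16 17 18 19
     L  W  L  W  W  W  W  W  L  W  L  W  W  W  W  W  L  W  L  W
Position 19 is W, so the first player wins.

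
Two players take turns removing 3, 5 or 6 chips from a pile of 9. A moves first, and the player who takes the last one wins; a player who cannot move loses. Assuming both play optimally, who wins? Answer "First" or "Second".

Second

Compute winning (W) and losing (L) positions by backward induction:
i:   0  1  2  3  4  5  6  7  8  9
     L  L  L  W  W  W  W  W  W  L
Position 9 is L, so the second player wins.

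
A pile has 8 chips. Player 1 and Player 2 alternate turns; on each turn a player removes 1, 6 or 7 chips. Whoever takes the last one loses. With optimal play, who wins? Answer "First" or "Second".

First

Mark each pile size as W (mover wins) or L (mover loses):
i:   0  1  2  3  4  5  6  7  8
     W  L  W  L  W  L  W  W  W
Position 8 is W, so the first player wins.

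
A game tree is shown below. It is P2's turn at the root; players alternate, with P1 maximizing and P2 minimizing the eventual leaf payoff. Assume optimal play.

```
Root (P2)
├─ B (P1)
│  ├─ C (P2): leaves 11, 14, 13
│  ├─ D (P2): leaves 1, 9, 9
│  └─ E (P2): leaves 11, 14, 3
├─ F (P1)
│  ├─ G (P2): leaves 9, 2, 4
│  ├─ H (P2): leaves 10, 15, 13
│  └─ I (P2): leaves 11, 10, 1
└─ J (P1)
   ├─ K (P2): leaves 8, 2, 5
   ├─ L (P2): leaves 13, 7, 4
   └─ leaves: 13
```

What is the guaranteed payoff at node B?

11

C: min(11, 14, 13) = 11
D: min(1, 9, 9) = 1
E: min(11, 14, 3) = 3
B: max(11, 1, 3) = 11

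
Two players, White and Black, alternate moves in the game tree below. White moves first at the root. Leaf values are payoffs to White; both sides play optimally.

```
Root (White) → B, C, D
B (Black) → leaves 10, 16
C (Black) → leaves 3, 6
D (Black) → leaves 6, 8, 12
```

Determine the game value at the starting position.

10

B (Black): min(10, 16) = 10
C (Black): min(3, 6) = 3
D (Black): min(6, 8, 12) = 6
Root (White): max(10, 3, 6) = 10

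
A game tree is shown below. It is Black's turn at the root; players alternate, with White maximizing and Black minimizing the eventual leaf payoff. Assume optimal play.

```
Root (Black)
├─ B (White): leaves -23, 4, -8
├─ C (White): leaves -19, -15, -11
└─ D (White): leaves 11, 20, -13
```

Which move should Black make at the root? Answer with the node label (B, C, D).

B (White): max(-23, 4, -8) = 4
C (White): max(-19, -15, -11) = -11
D (White): max(11, 20, -13) = 20
Root (Black): min(4, -11, 20) = -11
Black picks the child with the lowest value: C (value -11).

C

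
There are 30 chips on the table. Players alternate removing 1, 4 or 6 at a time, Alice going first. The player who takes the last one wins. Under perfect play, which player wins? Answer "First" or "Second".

Mark each pile size as W (mover wins) or L (mover loses):
i:   0  1  2  3  4  5  6  7  8  9 10 11 12 13 14 15 16 17 18 19 20 21 22 23 24 25 26 27 28 29 30
     L  W  L  W  W  L  W  L  W  W  L  W  L  W  W  L  W  L  W  W  L  W  L  W  W  L  W  L  W  W  L
Position 30 is L, so the second player wins.

Second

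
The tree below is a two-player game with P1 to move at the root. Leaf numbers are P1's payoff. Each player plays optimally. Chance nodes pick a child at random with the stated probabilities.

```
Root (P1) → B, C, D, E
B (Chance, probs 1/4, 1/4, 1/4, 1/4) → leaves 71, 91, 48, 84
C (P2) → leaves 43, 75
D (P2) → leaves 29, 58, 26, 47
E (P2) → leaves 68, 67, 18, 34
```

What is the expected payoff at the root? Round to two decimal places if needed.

B (Chance): 1/4·71 + 1/4·91 + 1/4·48 + 1/4·84 = 73.5
C (P2): min(43, 75) = 43
D (P2): min(29, 58, 26, 47) = 26
E (P2): min(68, 67, 18, 34) = 18
Root (P1): max(73.5, 43, 26, 18) = 73.5

73.5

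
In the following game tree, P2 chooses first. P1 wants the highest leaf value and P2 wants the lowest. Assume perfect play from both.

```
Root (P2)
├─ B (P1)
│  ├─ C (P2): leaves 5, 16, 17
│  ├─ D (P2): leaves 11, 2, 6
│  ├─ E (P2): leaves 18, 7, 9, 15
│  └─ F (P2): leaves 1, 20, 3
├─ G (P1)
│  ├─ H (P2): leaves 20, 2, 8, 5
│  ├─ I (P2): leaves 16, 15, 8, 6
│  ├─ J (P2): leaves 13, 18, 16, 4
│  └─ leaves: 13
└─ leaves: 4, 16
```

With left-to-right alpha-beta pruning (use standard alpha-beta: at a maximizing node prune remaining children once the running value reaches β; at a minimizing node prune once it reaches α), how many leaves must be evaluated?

C [α=-∞,β=+∞]: v=5
D [α=5,β=+∞]: v=2 after child 2 ≤ α → α-cutoff, skip 1
E [α=5,β=+∞]: v=7
F [α=7,β=+∞]: v=1 after child 1 ≤ α → α-cutoff, skip 2
B [α=-∞,β=+∞]: v=7
H [α=-∞,β=7]: v=2
I [α=2,β=7]: v=6
J [α=6,β=7]: v=4
G [α=-∞,β=7]: v=13
Root [α=-∞,β=+∞]: v=4
Leaves evaluated: 25 of 28.

25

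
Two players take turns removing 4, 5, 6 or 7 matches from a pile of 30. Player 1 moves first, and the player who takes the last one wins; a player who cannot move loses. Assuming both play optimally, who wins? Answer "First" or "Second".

W/L table (W = player to move can force a win):
i:   0  1  2  3  4  5  6  7  8  9 10 11 12 13 14 15 16 17 18 19 20 21 22 23 24 25 26 27 28 29 30
     L  L  L  L  W  W  W  W  W  W  W  L  L  L  L  W  W  W  W  W  W  W  L  L  L  L  W  W  W  W  W
Position 30 is W, so the first player wins.

First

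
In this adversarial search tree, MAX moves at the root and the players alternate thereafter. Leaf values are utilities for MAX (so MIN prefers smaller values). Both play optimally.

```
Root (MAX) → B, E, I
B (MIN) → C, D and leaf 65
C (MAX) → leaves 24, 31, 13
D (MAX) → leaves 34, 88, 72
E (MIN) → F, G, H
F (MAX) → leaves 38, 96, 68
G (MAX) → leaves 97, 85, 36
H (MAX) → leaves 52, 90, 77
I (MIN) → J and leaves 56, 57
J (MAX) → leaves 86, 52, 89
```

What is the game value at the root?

90

C (MAX): max(24, 31, 13) = 31
D (MAX): max(34, 88, 72) = 88
B (MIN): min(31, 88, 65) = 31
F (MAX): max(38, 96, 68) = 96
G (MAX): max(97, 85, 36) = 97
H (MAX): max(52, 90, 77) = 90
E (MIN): min(96, 97, 90) = 90
J (MAX): max(86, 52, 89) = 89
I (MIN): min(89, 56, 57) = 56
Root (MAX): max(31, 90, 56) = 90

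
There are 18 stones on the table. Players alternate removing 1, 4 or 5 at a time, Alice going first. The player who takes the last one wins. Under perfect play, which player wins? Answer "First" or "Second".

Second

W/L table (W = player to move can force a win):
i:   0  1  2  3  4  5  6  7  8  9 10 11 12 13 14 15 16 17 18
     L  W  L  W  W  W  W  W  L  W  L  W  W  W  W  W  L  W  L
Position 18 is L, so the second player wins.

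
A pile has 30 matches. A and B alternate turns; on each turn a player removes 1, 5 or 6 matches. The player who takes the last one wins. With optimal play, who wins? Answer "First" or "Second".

Mark each pile size as W (mover wins) or L (mover loses):
i:   0  1  2  3  4  5  6  7  8  9 10 11 12 13 14 15 16 17 18 19 20 21 22 23 24 25 26 27 28 29 30
     L  W  L  W  L  W  W  W  W  W  W  L  W  L  W  L  W  W  W  W  W  W  L  W  L  W  L  W  W  W  W
Position 30 is W, so the first player wins.

First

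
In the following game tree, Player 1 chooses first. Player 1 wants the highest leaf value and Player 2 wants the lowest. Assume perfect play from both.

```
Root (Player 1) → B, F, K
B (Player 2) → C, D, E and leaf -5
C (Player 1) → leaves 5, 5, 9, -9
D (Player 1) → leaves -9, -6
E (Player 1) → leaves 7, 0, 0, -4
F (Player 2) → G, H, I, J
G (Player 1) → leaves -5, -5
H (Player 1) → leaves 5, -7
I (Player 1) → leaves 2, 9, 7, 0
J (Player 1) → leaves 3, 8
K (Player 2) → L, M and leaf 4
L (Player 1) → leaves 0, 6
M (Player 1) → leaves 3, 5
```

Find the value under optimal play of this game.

4

C (Player 1): max(5, 5, 9, -9) = 9
D (Player 1): max(-9, -6) = -6
E (Player 1): max(7, 0, 0, -4) = 7
B (Player 2): min(9, -6, 7, -5) = -6
G (Player 1): max(-5, -5) = -5
H (Player 1): max(5, -7) = 5
I (Player 1): max(2, 9, 7, 0) = 9
J (Player 1): max(3, 8) = 8
F (Player 2): min(-5, 5, 9, 8) = -5
L (Player 1): max(0, 6) = 6
M (Player 1): max(3, 5) = 5
K (Player 2): min(6, 5, 4) = 4
Root (Player 1): max(-6, -5, 4) = 4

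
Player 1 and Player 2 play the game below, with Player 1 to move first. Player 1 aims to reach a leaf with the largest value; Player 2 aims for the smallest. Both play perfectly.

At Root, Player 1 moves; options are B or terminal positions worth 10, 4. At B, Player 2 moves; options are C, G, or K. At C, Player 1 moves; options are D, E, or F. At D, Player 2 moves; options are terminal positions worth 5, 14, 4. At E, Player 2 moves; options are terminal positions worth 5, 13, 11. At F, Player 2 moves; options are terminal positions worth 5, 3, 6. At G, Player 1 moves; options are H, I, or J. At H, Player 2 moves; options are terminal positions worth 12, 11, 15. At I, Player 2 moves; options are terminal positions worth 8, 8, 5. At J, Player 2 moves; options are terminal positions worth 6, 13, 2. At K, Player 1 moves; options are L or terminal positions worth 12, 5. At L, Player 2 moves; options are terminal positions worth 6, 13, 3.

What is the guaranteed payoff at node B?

5

D: min(5, 14, 4) = 4
E: min(5, 13, 11) = 5
F: min(5, 3, 6) = 3
C: max(4, 5, 3) = 5
H: min(12, 11, 15) = 11
I: min(8, 8, 5) = 5
J: min(6, 13, 2) = 2
G: max(11, 5, 2) = 11
L: min(6, 13, 3) = 3
K: max(3, 12, 5) = 12
B: min(5, 11, 12) = 5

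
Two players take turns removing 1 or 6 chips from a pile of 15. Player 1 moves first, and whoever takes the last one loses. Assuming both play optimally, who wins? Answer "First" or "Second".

W/L table (W = player to move can force a win):
i:   0  1  2  3  4  5  6  7  8  9 10 11 12 13 14 15
     W  L  W  L  W  L  W  W  L  W  L  W  L  W  W  L
Position 15 is L, so the second player wins.

Second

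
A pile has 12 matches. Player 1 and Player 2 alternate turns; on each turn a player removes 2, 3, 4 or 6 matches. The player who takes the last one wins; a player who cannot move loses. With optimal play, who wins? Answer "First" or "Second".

Mark each pile size as W (mover wins) or L (mover loses):
i:   0  1  2  3  4  5  6  7  8  9 10 11 12
     L  L  W  W  W  W  W  W  L  L  W  W  W
Position 12 is W, so the first player wins.

First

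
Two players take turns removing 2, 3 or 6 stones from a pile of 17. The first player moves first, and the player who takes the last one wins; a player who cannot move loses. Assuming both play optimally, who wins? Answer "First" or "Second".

First

Mark each pile size as W (mover wins) or L (mover loses):
i:   0  1  2  3  4  5  6  7  8  9 10 11 12 13 14 15 16 17
     L  L  W  W  W  L  W  W  W  L  L  W  W  W  L  W  W  W
Position 17 is W, so the first player wins.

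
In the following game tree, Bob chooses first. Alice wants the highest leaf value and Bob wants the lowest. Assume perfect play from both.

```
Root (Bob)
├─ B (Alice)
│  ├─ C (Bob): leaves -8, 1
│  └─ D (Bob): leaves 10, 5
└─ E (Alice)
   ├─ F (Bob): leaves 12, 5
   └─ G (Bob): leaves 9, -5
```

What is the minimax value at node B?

C: min(-8, 1) = -8
D: min(10, 5) = 5
B: max(-8, 5) = 5

5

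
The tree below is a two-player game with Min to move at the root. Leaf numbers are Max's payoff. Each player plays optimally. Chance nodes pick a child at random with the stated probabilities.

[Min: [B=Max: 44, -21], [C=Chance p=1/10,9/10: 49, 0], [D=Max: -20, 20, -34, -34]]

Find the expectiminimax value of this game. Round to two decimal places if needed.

B (Max): max(44, -21) = 44
C (Chance): 1/10·49 + 9/10·0 = 4.9
D (Max): max(-20, 20, -34, -34) = 20
Root (Min): min(44, 4.9, 20) = 4.9

4.9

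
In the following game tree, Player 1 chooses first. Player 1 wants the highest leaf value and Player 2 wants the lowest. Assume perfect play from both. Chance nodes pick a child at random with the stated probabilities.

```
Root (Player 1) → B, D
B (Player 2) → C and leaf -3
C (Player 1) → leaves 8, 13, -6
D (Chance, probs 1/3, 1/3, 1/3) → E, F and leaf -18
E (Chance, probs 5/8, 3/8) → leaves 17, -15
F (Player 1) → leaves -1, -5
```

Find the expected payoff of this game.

C (Player 1): max(8, 13, -6) = 13
B (Player 2): min(13, -3) = -3
E (Chance): 5/8·17 + 3/8·-15 = 5
F (Player 1): max(-1, -5) = -1
D (Chance): 1/3·5 + 1/3·-1 + 1/3·-18 = -4.67
Root (Player 1): max(-3, -4.67) = -3

-3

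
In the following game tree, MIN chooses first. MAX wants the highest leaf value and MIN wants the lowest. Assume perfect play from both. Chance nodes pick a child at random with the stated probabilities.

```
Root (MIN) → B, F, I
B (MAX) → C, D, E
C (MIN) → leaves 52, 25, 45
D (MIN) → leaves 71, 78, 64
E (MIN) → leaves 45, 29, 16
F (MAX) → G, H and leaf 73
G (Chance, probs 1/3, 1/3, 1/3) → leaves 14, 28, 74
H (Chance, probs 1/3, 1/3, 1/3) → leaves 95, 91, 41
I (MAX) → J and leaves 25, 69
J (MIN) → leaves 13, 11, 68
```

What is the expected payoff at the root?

C (MIN): min(52, 25, 45) = 25
D (MIN): min(71, 78, 64) = 64
E (MIN): min(45, 29, 16) = 16
B (MAX): max(25, 64, 16) = 64
G (Chance): 1/3·14 + 1/3·28 + 1/3·74 = 38.67
H (Chance): 1/3·95 + 1/3·91 + 1/3·41 = 75.67
F (MAX): max(38.67, 75.67, 73) = 75.67
J (MIN): min(13, 11, 68) = 11
I (MAX): max(11, 25, 69) = 69
Root (MIN): min(64, 75.67, 69) = 64

64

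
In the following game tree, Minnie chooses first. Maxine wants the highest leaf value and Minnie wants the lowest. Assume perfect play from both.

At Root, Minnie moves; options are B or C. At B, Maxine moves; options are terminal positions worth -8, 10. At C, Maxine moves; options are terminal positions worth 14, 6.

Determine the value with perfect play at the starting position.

B (Maxine): max(-8, 10) = 10
C (Maxine): max(14, 6) = 14
Root (Minnie): min(10, 14) = 10

10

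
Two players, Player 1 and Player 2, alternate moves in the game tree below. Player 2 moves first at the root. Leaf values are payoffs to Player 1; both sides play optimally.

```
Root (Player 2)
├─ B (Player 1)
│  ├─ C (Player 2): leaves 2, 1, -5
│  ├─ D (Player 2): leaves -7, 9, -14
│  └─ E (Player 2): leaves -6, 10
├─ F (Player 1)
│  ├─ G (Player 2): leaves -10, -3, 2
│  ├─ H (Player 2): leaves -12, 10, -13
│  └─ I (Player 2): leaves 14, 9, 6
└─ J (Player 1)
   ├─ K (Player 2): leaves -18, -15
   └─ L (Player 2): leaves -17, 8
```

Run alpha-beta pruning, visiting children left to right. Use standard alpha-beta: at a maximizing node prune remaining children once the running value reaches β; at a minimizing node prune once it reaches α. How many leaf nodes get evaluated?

16

C [α=-∞,β=+∞]: v=-5
D [α=-5,β=+∞]: v=-7 after child 1 ≤ α → α-cutoff, skip 2
E [α=-5,β=+∞]: v=-6 after child 1 ≤ α → α-cutoff, skip 1
B [α=-∞,β=+∞]: v=-5
G [α=-∞,β=-5]: v=-10
H [α=-10,β=-5]: v=-12 after child 1 ≤ α → α-cutoff, skip 2
I [α=-10,β=-5]: v=6
F [α=-∞,β=-5]: v=6
K [α=-∞,β=-5]: v=-18
L [α=-18,β=-5]: v=-17
J [α=-∞,β=-5]: v=-17
Root [α=-∞,β=+∞]: v=-17
Leaves evaluated: 16 of 21.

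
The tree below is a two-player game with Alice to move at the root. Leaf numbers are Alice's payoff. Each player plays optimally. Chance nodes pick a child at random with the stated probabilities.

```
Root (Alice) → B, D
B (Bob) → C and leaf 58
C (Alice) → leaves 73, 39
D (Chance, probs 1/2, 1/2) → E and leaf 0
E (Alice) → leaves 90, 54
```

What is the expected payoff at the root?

C (Alice): max(73, 39) = 73
B (Bob): min(73, 58) = 58
E (Alice): max(90, 54) = 90
D (Chance): 1/2·90 + 1/2·0 = 45
Root (Alice): max(58, 45) = 58

58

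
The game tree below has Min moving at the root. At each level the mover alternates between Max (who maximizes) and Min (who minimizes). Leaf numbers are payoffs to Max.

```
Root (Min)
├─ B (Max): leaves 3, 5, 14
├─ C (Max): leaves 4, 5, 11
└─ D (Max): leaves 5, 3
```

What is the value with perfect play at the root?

5

B (Max): max(3, 5, 14) = 14
C (Max): max(4, 5, 11) = 11
D (Max): max(5, 3) = 5
Root (Min): min(14, 11, 5) = 5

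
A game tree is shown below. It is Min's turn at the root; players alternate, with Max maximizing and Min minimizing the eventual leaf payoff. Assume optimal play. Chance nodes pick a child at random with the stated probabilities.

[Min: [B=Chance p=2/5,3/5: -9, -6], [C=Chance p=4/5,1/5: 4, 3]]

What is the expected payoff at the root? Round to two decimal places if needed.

B (Chance): 2/5·-9 + 3/5·-6 = -7.2
C (Chance): 4/5·4 + 1/5·3 = 3.8
Root (Min): min(-7.2, 3.8) = -7.2

-7.2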